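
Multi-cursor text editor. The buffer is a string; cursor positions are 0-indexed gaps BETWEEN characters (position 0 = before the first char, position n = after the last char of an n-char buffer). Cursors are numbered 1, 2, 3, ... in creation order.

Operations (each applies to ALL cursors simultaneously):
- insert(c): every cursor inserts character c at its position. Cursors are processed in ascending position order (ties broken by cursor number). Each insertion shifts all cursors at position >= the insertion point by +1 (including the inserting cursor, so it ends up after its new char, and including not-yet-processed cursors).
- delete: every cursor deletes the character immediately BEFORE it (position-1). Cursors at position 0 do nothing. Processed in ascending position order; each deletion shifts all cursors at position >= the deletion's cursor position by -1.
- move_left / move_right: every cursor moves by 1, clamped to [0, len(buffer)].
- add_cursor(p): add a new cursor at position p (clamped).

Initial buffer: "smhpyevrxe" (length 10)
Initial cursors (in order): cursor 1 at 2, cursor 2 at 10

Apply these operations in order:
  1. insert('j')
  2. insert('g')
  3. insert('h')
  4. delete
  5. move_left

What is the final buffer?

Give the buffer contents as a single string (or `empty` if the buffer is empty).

Answer: smjghpyevrxejg

Derivation:
After op 1 (insert('j')): buffer="smjhpyevrxej" (len 12), cursors c1@3 c2@12, authorship ..1........2
After op 2 (insert('g')): buffer="smjghpyevrxejg" (len 14), cursors c1@4 c2@14, authorship ..11........22
After op 3 (insert('h')): buffer="smjghhpyevrxejgh" (len 16), cursors c1@5 c2@16, authorship ..111........222
After op 4 (delete): buffer="smjghpyevrxejg" (len 14), cursors c1@4 c2@14, authorship ..11........22
After op 5 (move_left): buffer="smjghpyevrxejg" (len 14), cursors c1@3 c2@13, authorship ..11........22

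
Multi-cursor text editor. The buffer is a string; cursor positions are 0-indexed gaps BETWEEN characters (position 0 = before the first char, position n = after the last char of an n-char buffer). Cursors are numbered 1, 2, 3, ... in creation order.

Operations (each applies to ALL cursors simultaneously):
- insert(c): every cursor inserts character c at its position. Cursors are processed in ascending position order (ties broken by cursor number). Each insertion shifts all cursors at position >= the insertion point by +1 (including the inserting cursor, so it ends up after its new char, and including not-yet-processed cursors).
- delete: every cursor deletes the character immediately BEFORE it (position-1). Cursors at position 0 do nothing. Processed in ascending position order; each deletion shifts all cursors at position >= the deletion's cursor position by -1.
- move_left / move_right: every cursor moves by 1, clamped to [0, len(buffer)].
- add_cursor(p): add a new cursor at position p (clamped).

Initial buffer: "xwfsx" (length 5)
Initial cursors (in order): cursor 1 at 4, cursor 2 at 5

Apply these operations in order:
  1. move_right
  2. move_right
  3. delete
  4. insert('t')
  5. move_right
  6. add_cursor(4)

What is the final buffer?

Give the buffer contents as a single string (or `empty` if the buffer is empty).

After op 1 (move_right): buffer="xwfsx" (len 5), cursors c1@5 c2@5, authorship .....
After op 2 (move_right): buffer="xwfsx" (len 5), cursors c1@5 c2@5, authorship .....
After op 3 (delete): buffer="xwf" (len 3), cursors c1@3 c2@3, authorship ...
After op 4 (insert('t')): buffer="xwftt" (len 5), cursors c1@5 c2@5, authorship ...12
After op 5 (move_right): buffer="xwftt" (len 5), cursors c1@5 c2@5, authorship ...12
After op 6 (add_cursor(4)): buffer="xwftt" (len 5), cursors c3@4 c1@5 c2@5, authorship ...12

Answer: xwftt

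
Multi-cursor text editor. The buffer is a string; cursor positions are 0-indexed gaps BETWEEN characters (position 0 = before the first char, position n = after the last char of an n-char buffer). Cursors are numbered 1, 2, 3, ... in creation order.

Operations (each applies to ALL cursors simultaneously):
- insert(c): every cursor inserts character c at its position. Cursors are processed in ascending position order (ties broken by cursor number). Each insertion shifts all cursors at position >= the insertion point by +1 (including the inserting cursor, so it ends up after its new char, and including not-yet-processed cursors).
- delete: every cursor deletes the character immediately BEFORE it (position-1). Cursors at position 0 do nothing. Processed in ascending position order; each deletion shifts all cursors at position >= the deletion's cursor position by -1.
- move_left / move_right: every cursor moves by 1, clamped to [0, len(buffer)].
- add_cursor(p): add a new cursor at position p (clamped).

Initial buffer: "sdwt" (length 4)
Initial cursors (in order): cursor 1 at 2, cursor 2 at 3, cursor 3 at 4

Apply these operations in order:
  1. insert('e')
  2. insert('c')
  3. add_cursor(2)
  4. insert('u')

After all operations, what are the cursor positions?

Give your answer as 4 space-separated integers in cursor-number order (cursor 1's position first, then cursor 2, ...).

Answer: 6 10 14 3

Derivation:
After op 1 (insert('e')): buffer="sdewete" (len 7), cursors c1@3 c2@5 c3@7, authorship ..1.2.3
After op 2 (insert('c')): buffer="sdecwectec" (len 10), cursors c1@4 c2@7 c3@10, authorship ..11.22.33
After op 3 (add_cursor(2)): buffer="sdecwectec" (len 10), cursors c4@2 c1@4 c2@7 c3@10, authorship ..11.22.33
After op 4 (insert('u')): buffer="sduecuwecutecu" (len 14), cursors c4@3 c1@6 c2@10 c3@14, authorship ..4111.222.333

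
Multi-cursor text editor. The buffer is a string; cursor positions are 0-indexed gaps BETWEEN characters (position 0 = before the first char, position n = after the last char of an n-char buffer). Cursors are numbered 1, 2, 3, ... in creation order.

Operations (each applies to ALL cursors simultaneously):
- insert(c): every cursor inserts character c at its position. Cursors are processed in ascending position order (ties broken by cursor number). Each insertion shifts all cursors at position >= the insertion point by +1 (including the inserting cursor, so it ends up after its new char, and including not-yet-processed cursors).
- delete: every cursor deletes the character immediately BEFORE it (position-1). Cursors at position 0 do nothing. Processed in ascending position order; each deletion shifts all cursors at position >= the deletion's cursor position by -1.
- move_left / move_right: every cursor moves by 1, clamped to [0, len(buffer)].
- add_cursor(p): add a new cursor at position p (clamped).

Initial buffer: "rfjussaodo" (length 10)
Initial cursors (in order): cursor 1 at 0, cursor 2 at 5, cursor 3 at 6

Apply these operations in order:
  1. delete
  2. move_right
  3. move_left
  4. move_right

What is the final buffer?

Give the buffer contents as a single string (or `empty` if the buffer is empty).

Answer: rfjuaodo

Derivation:
After op 1 (delete): buffer="rfjuaodo" (len 8), cursors c1@0 c2@4 c3@4, authorship ........
After op 2 (move_right): buffer="rfjuaodo" (len 8), cursors c1@1 c2@5 c3@5, authorship ........
After op 3 (move_left): buffer="rfjuaodo" (len 8), cursors c1@0 c2@4 c3@4, authorship ........
After op 4 (move_right): buffer="rfjuaodo" (len 8), cursors c1@1 c2@5 c3@5, authorship ........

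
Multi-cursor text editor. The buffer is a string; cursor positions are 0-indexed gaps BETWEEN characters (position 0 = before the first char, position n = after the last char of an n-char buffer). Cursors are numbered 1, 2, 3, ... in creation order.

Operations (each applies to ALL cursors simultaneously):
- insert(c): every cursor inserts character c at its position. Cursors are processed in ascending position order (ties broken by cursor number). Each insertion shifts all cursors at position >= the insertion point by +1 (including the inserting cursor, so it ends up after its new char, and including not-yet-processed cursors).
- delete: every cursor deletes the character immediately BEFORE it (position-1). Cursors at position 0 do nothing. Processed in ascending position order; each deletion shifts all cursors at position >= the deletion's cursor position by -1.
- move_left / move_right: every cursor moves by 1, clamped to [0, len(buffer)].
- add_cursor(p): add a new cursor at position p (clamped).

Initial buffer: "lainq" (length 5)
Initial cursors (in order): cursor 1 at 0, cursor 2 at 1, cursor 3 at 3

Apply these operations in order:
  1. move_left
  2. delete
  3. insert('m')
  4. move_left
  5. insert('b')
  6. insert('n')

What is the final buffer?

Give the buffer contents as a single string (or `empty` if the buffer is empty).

Answer: mbbnnmlbnminq

Derivation:
After op 1 (move_left): buffer="lainq" (len 5), cursors c1@0 c2@0 c3@2, authorship .....
After op 2 (delete): buffer="linq" (len 4), cursors c1@0 c2@0 c3@1, authorship ....
After op 3 (insert('m')): buffer="mmlminq" (len 7), cursors c1@2 c2@2 c3@4, authorship 12.3...
After op 4 (move_left): buffer="mmlminq" (len 7), cursors c1@1 c2@1 c3@3, authorship 12.3...
After op 5 (insert('b')): buffer="mbbmlbminq" (len 10), cursors c1@3 c2@3 c3@6, authorship 1122.33...
After op 6 (insert('n')): buffer="mbbnnmlbnminq" (len 13), cursors c1@5 c2@5 c3@9, authorship 112122.333...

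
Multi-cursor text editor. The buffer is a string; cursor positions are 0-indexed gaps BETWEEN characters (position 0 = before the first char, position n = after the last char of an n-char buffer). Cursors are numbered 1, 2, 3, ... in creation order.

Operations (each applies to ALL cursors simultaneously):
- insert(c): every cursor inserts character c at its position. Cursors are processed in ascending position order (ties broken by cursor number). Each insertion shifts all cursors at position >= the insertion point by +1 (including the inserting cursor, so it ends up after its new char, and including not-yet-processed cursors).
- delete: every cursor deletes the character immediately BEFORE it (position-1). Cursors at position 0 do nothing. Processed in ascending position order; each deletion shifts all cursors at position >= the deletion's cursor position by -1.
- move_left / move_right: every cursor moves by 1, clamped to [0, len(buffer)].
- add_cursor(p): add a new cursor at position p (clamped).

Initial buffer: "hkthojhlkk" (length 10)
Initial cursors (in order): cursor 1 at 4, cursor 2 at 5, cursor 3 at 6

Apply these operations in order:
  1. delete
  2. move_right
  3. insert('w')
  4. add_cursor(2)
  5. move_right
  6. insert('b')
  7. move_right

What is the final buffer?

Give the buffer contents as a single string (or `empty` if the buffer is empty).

Answer: hktbhwwwlbbbkk

Derivation:
After op 1 (delete): buffer="hkthlkk" (len 7), cursors c1@3 c2@3 c3@3, authorship .......
After op 2 (move_right): buffer="hkthlkk" (len 7), cursors c1@4 c2@4 c3@4, authorship .......
After op 3 (insert('w')): buffer="hkthwwwlkk" (len 10), cursors c1@7 c2@7 c3@7, authorship ....123...
After op 4 (add_cursor(2)): buffer="hkthwwwlkk" (len 10), cursors c4@2 c1@7 c2@7 c3@7, authorship ....123...
After op 5 (move_right): buffer="hkthwwwlkk" (len 10), cursors c4@3 c1@8 c2@8 c3@8, authorship ....123...
After op 6 (insert('b')): buffer="hktbhwwwlbbbkk" (len 14), cursors c4@4 c1@12 c2@12 c3@12, authorship ...4.123.123..
After op 7 (move_right): buffer="hktbhwwwlbbbkk" (len 14), cursors c4@5 c1@13 c2@13 c3@13, authorship ...4.123.123..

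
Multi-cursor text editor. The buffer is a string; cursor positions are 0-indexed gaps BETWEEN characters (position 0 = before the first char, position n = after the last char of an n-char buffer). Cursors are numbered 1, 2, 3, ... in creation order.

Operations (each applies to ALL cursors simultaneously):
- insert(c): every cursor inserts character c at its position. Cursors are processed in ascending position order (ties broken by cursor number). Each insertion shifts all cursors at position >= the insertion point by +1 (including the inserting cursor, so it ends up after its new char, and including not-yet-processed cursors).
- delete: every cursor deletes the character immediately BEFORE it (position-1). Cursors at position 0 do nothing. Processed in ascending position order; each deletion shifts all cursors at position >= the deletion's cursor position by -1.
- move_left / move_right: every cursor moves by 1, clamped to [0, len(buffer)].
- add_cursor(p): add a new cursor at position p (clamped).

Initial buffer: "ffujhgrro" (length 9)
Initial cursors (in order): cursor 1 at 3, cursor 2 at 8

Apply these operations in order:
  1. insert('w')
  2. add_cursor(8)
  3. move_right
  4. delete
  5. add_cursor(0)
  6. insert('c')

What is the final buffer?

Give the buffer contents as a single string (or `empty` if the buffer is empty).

Answer: cffuwchgrcwc

Derivation:
After op 1 (insert('w')): buffer="ffuwjhgrrwo" (len 11), cursors c1@4 c2@10, authorship ...1.....2.
After op 2 (add_cursor(8)): buffer="ffuwjhgrrwo" (len 11), cursors c1@4 c3@8 c2@10, authorship ...1.....2.
After op 3 (move_right): buffer="ffuwjhgrrwo" (len 11), cursors c1@5 c3@9 c2@11, authorship ...1.....2.
After op 4 (delete): buffer="ffuwhgrw" (len 8), cursors c1@4 c3@7 c2@8, authorship ...1...2
After op 5 (add_cursor(0)): buffer="ffuwhgrw" (len 8), cursors c4@0 c1@4 c3@7 c2@8, authorship ...1...2
After op 6 (insert('c')): buffer="cffuwchgrcwc" (len 12), cursors c4@1 c1@6 c3@10 c2@12, authorship 4...11...322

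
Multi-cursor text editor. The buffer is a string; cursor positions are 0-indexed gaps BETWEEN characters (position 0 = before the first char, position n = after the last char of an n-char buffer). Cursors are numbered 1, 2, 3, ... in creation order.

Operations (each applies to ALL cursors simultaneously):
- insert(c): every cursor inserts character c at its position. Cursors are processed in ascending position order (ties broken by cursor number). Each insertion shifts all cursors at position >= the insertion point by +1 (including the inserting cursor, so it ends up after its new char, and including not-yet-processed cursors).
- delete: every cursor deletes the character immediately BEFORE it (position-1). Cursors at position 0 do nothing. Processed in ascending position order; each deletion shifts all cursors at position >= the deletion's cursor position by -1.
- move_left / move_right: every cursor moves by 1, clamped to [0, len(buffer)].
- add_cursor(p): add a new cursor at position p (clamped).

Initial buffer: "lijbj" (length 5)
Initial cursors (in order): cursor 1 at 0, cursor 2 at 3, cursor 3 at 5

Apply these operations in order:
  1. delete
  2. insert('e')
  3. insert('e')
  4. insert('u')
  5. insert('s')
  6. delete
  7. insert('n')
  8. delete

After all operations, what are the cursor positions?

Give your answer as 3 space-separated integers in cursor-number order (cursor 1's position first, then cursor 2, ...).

Answer: 3 8 12

Derivation:
After op 1 (delete): buffer="lib" (len 3), cursors c1@0 c2@2 c3@3, authorship ...
After op 2 (insert('e')): buffer="eliebe" (len 6), cursors c1@1 c2@4 c3@6, authorship 1..2.3
After op 3 (insert('e')): buffer="eelieebee" (len 9), cursors c1@2 c2@6 c3@9, authorship 11..22.33
After op 4 (insert('u')): buffer="eeulieeubeeu" (len 12), cursors c1@3 c2@8 c3@12, authorship 111..222.333
After op 5 (insert('s')): buffer="eeuslieeusbeeus" (len 15), cursors c1@4 c2@10 c3@15, authorship 1111..2222.3333
After op 6 (delete): buffer="eeulieeubeeu" (len 12), cursors c1@3 c2@8 c3@12, authorship 111..222.333
After op 7 (insert('n')): buffer="eeunlieeunbeeun" (len 15), cursors c1@4 c2@10 c3@15, authorship 1111..2222.3333
After op 8 (delete): buffer="eeulieeubeeu" (len 12), cursors c1@3 c2@8 c3@12, authorship 111..222.333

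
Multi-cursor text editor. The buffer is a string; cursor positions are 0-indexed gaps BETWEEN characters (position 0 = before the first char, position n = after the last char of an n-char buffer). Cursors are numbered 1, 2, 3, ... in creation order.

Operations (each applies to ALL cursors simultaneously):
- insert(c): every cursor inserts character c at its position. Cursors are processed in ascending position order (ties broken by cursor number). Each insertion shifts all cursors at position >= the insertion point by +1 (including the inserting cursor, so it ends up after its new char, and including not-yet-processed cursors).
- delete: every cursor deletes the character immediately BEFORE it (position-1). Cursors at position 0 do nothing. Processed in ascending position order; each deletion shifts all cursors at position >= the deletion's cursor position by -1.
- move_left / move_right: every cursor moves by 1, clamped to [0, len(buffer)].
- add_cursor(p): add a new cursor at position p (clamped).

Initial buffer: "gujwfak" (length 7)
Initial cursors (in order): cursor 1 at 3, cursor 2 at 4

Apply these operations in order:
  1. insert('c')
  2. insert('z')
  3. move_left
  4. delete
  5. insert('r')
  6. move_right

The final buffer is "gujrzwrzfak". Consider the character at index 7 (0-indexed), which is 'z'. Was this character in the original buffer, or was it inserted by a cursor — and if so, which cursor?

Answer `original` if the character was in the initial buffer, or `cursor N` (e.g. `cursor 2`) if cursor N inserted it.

After op 1 (insert('c')): buffer="gujcwcfak" (len 9), cursors c1@4 c2@6, authorship ...1.2...
After op 2 (insert('z')): buffer="gujczwczfak" (len 11), cursors c1@5 c2@8, authorship ...11.22...
After op 3 (move_left): buffer="gujczwczfak" (len 11), cursors c1@4 c2@7, authorship ...11.22...
After op 4 (delete): buffer="gujzwzfak" (len 9), cursors c1@3 c2@5, authorship ...1.2...
After op 5 (insert('r')): buffer="gujrzwrzfak" (len 11), cursors c1@4 c2@7, authorship ...11.22...
After op 6 (move_right): buffer="gujrzwrzfak" (len 11), cursors c1@5 c2@8, authorship ...11.22...
Authorship (.=original, N=cursor N): . . . 1 1 . 2 2 . . .
Index 7: author = 2

Answer: cursor 2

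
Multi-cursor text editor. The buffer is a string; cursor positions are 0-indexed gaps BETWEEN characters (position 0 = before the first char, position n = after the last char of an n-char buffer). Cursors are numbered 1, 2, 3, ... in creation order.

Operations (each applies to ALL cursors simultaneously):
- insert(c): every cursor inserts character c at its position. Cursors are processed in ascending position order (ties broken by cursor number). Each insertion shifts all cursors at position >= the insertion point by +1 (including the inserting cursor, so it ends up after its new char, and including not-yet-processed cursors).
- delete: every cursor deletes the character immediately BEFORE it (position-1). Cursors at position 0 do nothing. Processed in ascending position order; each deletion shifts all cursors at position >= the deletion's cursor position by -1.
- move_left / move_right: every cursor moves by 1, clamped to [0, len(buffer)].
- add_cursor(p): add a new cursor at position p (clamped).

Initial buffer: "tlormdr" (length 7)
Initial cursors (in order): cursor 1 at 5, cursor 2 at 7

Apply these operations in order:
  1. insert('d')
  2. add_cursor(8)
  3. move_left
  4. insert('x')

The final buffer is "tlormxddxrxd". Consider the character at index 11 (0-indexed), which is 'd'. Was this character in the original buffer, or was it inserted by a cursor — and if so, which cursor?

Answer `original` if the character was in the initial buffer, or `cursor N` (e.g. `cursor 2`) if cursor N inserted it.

Answer: cursor 2

Derivation:
After op 1 (insert('d')): buffer="tlormddrd" (len 9), cursors c1@6 c2@9, authorship .....1..2
After op 2 (add_cursor(8)): buffer="tlormddrd" (len 9), cursors c1@6 c3@8 c2@9, authorship .....1..2
After op 3 (move_left): buffer="tlormddrd" (len 9), cursors c1@5 c3@7 c2@8, authorship .....1..2
After op 4 (insert('x')): buffer="tlormxddxrxd" (len 12), cursors c1@6 c3@9 c2@11, authorship .....11.3.22
Authorship (.=original, N=cursor N): . . . . . 1 1 . 3 . 2 2
Index 11: author = 2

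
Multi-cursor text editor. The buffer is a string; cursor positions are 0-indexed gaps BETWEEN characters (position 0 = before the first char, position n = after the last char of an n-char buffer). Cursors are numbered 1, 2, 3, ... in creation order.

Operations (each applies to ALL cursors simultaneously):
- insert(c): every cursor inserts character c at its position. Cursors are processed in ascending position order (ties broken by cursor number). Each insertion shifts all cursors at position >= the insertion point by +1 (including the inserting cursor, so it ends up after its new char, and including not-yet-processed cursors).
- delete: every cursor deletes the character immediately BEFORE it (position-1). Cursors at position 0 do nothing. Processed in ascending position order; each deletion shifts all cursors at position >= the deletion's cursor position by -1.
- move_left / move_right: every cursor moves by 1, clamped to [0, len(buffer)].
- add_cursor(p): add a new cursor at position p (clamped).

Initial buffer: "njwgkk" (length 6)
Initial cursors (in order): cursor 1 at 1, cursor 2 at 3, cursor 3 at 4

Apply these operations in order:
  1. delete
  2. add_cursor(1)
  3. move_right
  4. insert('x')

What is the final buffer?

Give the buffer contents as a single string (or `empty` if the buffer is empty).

After op 1 (delete): buffer="jkk" (len 3), cursors c1@0 c2@1 c3@1, authorship ...
After op 2 (add_cursor(1)): buffer="jkk" (len 3), cursors c1@0 c2@1 c3@1 c4@1, authorship ...
After op 3 (move_right): buffer="jkk" (len 3), cursors c1@1 c2@2 c3@2 c4@2, authorship ...
After op 4 (insert('x')): buffer="jxkxxxk" (len 7), cursors c1@2 c2@6 c3@6 c4@6, authorship .1.234.

Answer: jxkxxxk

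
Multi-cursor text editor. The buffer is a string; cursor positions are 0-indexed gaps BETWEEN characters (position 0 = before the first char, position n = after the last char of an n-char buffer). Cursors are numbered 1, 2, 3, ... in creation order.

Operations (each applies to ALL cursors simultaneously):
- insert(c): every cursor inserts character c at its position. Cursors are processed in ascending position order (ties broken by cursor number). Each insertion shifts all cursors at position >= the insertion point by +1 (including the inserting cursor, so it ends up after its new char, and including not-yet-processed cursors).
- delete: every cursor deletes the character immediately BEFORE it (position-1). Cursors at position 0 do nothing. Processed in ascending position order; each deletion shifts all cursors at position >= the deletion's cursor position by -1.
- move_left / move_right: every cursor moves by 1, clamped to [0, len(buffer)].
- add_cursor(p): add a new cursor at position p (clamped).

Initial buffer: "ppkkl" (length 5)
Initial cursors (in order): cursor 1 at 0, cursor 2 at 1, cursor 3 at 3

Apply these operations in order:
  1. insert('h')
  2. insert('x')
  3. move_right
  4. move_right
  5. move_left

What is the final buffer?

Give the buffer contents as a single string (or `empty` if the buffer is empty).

After op 1 (insert('h')): buffer="hphpkhkl" (len 8), cursors c1@1 c2@3 c3@6, authorship 1.2..3..
After op 2 (insert('x')): buffer="hxphxpkhxkl" (len 11), cursors c1@2 c2@5 c3@9, authorship 11.22..33..
After op 3 (move_right): buffer="hxphxpkhxkl" (len 11), cursors c1@3 c2@6 c3@10, authorship 11.22..33..
After op 4 (move_right): buffer="hxphxpkhxkl" (len 11), cursors c1@4 c2@7 c3@11, authorship 11.22..33..
After op 5 (move_left): buffer="hxphxpkhxkl" (len 11), cursors c1@3 c2@6 c3@10, authorship 11.22..33..

Answer: hxphxpkhxkl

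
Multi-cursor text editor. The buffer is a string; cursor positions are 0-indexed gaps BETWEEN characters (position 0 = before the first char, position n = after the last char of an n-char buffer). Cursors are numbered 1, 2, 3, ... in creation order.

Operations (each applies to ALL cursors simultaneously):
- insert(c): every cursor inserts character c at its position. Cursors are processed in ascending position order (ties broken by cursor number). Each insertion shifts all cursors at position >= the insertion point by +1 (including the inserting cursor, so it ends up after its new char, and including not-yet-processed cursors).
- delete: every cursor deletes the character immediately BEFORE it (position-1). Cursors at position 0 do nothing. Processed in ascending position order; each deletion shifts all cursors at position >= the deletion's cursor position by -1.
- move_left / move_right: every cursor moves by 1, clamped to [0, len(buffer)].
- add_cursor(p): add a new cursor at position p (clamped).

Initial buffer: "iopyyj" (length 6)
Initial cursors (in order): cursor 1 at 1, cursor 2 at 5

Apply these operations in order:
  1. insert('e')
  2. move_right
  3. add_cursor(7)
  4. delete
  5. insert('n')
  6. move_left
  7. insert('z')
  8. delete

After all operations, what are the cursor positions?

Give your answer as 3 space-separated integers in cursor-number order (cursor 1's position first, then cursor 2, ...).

Answer: 2 7 7

Derivation:
After op 1 (insert('e')): buffer="ieopyyej" (len 8), cursors c1@2 c2@7, authorship .1....2.
After op 2 (move_right): buffer="ieopyyej" (len 8), cursors c1@3 c2@8, authorship .1....2.
After op 3 (add_cursor(7)): buffer="ieopyyej" (len 8), cursors c1@3 c3@7 c2@8, authorship .1....2.
After op 4 (delete): buffer="iepyy" (len 5), cursors c1@2 c2@5 c3@5, authorship .1...
After op 5 (insert('n')): buffer="ienpyynn" (len 8), cursors c1@3 c2@8 c3@8, authorship .11...23
After op 6 (move_left): buffer="ienpyynn" (len 8), cursors c1@2 c2@7 c3@7, authorship .11...23
After op 7 (insert('z')): buffer="ieznpyynzzn" (len 11), cursors c1@3 c2@10 c3@10, authorship .111...2233
After op 8 (delete): buffer="ienpyynn" (len 8), cursors c1@2 c2@7 c3@7, authorship .11...23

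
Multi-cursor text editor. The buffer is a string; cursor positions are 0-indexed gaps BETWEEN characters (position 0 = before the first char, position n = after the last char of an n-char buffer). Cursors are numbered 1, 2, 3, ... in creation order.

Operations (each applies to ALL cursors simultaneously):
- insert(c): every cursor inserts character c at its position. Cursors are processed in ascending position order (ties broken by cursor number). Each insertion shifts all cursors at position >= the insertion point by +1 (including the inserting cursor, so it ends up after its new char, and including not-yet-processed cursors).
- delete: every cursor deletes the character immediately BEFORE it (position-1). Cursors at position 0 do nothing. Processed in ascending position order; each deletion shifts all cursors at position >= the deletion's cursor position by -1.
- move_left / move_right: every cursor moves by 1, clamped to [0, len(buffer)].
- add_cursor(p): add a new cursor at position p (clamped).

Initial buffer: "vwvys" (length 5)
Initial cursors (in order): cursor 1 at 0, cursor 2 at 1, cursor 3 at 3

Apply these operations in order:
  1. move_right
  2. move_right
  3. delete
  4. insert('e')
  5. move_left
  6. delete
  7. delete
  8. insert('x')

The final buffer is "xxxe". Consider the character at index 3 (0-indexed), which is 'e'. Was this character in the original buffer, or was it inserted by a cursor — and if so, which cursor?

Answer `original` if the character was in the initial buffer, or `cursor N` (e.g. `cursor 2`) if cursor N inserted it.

After op 1 (move_right): buffer="vwvys" (len 5), cursors c1@1 c2@2 c3@4, authorship .....
After op 2 (move_right): buffer="vwvys" (len 5), cursors c1@2 c2@3 c3@5, authorship .....
After op 3 (delete): buffer="vy" (len 2), cursors c1@1 c2@1 c3@2, authorship ..
After op 4 (insert('e')): buffer="veeye" (len 5), cursors c1@3 c2@3 c3@5, authorship .12.3
After op 5 (move_left): buffer="veeye" (len 5), cursors c1@2 c2@2 c3@4, authorship .12.3
After op 6 (delete): buffer="ee" (len 2), cursors c1@0 c2@0 c3@1, authorship 23
After op 7 (delete): buffer="e" (len 1), cursors c1@0 c2@0 c3@0, authorship 3
After op 8 (insert('x')): buffer="xxxe" (len 4), cursors c1@3 c2@3 c3@3, authorship 1233
Authorship (.=original, N=cursor N): 1 2 3 3
Index 3: author = 3

Answer: cursor 3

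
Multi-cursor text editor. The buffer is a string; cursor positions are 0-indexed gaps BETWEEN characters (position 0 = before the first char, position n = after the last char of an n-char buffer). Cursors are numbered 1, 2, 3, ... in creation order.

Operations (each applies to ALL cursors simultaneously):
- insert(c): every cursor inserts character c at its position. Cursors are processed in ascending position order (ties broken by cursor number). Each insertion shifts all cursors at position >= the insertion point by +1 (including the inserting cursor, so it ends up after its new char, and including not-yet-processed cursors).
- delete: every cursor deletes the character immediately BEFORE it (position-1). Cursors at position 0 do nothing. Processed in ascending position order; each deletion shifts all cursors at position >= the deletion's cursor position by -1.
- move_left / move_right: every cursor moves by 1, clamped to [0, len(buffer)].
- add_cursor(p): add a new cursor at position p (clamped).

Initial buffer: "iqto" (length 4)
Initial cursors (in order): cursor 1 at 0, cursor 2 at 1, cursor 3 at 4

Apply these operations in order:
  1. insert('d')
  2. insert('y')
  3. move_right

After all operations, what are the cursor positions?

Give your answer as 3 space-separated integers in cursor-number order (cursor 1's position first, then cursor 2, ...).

After op 1 (insert('d')): buffer="didqtod" (len 7), cursors c1@1 c2@3 c3@7, authorship 1.2...3
After op 2 (insert('y')): buffer="dyidyqtody" (len 10), cursors c1@2 c2@5 c3@10, authorship 11.22...33
After op 3 (move_right): buffer="dyidyqtody" (len 10), cursors c1@3 c2@6 c3@10, authorship 11.22...33

Answer: 3 6 10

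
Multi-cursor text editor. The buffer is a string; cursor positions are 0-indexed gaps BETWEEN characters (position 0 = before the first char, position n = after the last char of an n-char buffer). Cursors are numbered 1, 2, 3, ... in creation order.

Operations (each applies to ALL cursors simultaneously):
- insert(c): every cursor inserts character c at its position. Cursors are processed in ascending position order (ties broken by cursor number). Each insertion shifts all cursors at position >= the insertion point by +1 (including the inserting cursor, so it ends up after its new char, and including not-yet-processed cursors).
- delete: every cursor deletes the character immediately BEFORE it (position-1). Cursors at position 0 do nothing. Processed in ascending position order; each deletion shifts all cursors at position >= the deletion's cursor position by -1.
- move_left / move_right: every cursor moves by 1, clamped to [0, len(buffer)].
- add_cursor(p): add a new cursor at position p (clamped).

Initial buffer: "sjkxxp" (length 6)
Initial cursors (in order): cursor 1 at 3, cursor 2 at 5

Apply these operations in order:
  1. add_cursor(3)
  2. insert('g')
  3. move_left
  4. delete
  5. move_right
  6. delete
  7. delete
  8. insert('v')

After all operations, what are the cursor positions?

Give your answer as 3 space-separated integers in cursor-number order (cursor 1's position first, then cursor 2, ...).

After op 1 (add_cursor(3)): buffer="sjkxxp" (len 6), cursors c1@3 c3@3 c2@5, authorship ......
After op 2 (insert('g')): buffer="sjkggxxgp" (len 9), cursors c1@5 c3@5 c2@8, authorship ...13..2.
After op 3 (move_left): buffer="sjkggxxgp" (len 9), cursors c1@4 c3@4 c2@7, authorship ...13..2.
After op 4 (delete): buffer="sjgxgp" (len 6), cursors c1@2 c3@2 c2@4, authorship ..3.2.
After op 5 (move_right): buffer="sjgxgp" (len 6), cursors c1@3 c3@3 c2@5, authorship ..3.2.
After op 6 (delete): buffer="sxp" (len 3), cursors c1@1 c3@1 c2@2, authorship ...
After op 7 (delete): buffer="p" (len 1), cursors c1@0 c2@0 c3@0, authorship .
After op 8 (insert('v')): buffer="vvvp" (len 4), cursors c1@3 c2@3 c3@3, authorship 123.

Answer: 3 3 3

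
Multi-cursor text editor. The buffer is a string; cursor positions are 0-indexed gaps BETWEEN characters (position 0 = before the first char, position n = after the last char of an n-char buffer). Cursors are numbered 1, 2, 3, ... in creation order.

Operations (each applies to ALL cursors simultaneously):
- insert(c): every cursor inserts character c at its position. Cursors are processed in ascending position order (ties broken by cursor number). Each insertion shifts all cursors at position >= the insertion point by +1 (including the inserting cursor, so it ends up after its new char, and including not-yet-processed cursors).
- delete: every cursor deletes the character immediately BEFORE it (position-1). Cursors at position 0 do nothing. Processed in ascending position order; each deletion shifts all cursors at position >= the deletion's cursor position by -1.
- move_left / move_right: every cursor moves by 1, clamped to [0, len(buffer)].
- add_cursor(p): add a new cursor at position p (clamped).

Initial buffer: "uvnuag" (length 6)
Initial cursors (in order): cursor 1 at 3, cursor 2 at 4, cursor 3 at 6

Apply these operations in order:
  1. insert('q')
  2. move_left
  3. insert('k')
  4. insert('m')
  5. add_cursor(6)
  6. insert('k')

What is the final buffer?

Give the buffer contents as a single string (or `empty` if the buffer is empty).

After op 1 (insert('q')): buffer="uvnquqagq" (len 9), cursors c1@4 c2@6 c3@9, authorship ...1.2..3
After op 2 (move_left): buffer="uvnquqagq" (len 9), cursors c1@3 c2@5 c3@8, authorship ...1.2..3
After op 3 (insert('k')): buffer="uvnkqukqagkq" (len 12), cursors c1@4 c2@7 c3@11, authorship ...11.22..33
After op 4 (insert('m')): buffer="uvnkmqukmqagkmq" (len 15), cursors c1@5 c2@9 c3@14, authorship ...111.222..333
After op 5 (add_cursor(6)): buffer="uvnkmqukmqagkmq" (len 15), cursors c1@5 c4@6 c2@9 c3@14, authorship ...111.222..333
After op 6 (insert('k')): buffer="uvnkmkqkukmkqagkmkq" (len 19), cursors c1@6 c4@8 c2@12 c3@18, authorship ...11114.2222..3333

Answer: uvnkmkqkukmkqagkmkq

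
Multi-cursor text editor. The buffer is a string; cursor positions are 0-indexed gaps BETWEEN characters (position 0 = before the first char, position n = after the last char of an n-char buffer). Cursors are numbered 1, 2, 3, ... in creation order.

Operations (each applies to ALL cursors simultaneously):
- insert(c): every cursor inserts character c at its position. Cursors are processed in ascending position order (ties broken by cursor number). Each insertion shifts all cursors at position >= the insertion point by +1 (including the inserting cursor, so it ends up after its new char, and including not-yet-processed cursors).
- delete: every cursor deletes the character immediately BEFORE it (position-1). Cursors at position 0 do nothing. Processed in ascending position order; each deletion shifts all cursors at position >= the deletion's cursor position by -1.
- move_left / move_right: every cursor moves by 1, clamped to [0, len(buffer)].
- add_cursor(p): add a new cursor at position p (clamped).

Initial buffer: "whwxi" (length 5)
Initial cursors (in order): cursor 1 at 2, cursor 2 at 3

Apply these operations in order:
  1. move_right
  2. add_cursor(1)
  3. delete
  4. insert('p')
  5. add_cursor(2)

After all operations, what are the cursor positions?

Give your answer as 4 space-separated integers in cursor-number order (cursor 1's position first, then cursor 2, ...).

Answer: 4 4 1 2

Derivation:
After op 1 (move_right): buffer="whwxi" (len 5), cursors c1@3 c2@4, authorship .....
After op 2 (add_cursor(1)): buffer="whwxi" (len 5), cursors c3@1 c1@3 c2@4, authorship .....
After op 3 (delete): buffer="hi" (len 2), cursors c3@0 c1@1 c2@1, authorship ..
After op 4 (insert('p')): buffer="phppi" (len 5), cursors c3@1 c1@4 c2@4, authorship 3.12.
After op 5 (add_cursor(2)): buffer="phppi" (len 5), cursors c3@1 c4@2 c1@4 c2@4, authorship 3.12.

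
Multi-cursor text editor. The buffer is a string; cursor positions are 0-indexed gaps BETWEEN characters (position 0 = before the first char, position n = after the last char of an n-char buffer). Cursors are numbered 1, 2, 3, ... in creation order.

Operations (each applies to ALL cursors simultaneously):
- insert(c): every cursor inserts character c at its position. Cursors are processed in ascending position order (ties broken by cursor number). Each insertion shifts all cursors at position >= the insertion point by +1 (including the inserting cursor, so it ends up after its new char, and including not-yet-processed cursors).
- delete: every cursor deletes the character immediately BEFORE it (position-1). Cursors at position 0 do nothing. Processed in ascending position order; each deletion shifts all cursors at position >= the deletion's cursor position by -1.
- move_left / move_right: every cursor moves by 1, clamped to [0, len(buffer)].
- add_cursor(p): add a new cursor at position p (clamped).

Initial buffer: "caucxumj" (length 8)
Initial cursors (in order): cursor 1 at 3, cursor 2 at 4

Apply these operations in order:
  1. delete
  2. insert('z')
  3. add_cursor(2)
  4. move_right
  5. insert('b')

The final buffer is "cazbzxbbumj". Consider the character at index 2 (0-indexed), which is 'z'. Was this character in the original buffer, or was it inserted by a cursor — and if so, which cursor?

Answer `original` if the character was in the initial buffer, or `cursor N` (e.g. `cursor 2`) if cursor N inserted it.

Answer: cursor 1

Derivation:
After op 1 (delete): buffer="caxumj" (len 6), cursors c1@2 c2@2, authorship ......
After op 2 (insert('z')): buffer="cazzxumj" (len 8), cursors c1@4 c2@4, authorship ..12....
After op 3 (add_cursor(2)): buffer="cazzxumj" (len 8), cursors c3@2 c1@4 c2@4, authorship ..12....
After op 4 (move_right): buffer="cazzxumj" (len 8), cursors c3@3 c1@5 c2@5, authorship ..12....
After op 5 (insert('b')): buffer="cazbzxbbumj" (len 11), cursors c3@4 c1@8 c2@8, authorship ..132.12...
Authorship (.=original, N=cursor N): . . 1 3 2 . 1 2 . . .
Index 2: author = 1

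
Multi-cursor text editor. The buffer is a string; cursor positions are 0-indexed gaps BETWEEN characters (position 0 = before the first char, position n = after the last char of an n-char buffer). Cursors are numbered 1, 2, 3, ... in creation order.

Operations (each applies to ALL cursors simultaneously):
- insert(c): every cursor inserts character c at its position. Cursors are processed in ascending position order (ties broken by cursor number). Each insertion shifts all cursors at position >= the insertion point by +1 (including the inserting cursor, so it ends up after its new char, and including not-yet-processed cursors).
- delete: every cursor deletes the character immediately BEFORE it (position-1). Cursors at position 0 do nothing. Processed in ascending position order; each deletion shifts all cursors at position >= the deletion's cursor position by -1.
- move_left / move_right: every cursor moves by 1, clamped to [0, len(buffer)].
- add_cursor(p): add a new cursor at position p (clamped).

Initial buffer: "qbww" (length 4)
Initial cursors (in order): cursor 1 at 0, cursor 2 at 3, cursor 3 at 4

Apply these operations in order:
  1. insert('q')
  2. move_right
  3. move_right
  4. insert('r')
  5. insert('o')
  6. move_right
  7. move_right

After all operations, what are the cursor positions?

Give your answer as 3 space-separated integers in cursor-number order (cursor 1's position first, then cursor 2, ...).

Answer: 7 13 13

Derivation:
After op 1 (insert('q')): buffer="qqbwqwq" (len 7), cursors c1@1 c2@5 c3@7, authorship 1...2.3
After op 2 (move_right): buffer="qqbwqwq" (len 7), cursors c1@2 c2@6 c3@7, authorship 1...2.3
After op 3 (move_right): buffer="qqbwqwq" (len 7), cursors c1@3 c2@7 c3@7, authorship 1...2.3
After op 4 (insert('r')): buffer="qqbrwqwqrr" (len 10), cursors c1@4 c2@10 c3@10, authorship 1..1.2.323
After op 5 (insert('o')): buffer="qqbrowqwqrroo" (len 13), cursors c1@5 c2@13 c3@13, authorship 1..11.2.32323
After op 6 (move_right): buffer="qqbrowqwqrroo" (len 13), cursors c1@6 c2@13 c3@13, authorship 1..11.2.32323
After op 7 (move_right): buffer="qqbrowqwqrroo" (len 13), cursors c1@7 c2@13 c3@13, authorship 1..11.2.32323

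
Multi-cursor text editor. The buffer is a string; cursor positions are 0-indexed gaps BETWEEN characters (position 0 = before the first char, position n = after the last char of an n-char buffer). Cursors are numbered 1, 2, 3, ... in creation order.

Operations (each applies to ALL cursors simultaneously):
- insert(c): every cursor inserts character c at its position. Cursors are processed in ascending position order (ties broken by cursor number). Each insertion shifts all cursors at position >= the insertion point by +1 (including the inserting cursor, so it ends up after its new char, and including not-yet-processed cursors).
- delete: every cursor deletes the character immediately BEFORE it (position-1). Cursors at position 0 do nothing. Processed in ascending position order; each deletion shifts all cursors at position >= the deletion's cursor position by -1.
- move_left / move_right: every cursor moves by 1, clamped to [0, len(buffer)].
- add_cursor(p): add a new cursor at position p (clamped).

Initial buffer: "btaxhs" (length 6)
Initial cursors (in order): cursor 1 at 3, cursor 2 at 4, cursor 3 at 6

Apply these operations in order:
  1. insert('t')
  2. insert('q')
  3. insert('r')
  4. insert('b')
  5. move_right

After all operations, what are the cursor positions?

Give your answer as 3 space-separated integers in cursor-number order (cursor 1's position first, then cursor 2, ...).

Answer: 8 13 18

Derivation:
After op 1 (insert('t')): buffer="btatxthst" (len 9), cursors c1@4 c2@6 c3@9, authorship ...1.2..3
After op 2 (insert('q')): buffer="btatqxtqhstq" (len 12), cursors c1@5 c2@8 c3@12, authorship ...11.22..33
After op 3 (insert('r')): buffer="btatqrxtqrhstqr" (len 15), cursors c1@6 c2@10 c3@15, authorship ...111.222..333
After op 4 (insert('b')): buffer="btatqrbxtqrbhstqrb" (len 18), cursors c1@7 c2@12 c3@18, authorship ...1111.2222..3333
After op 5 (move_right): buffer="btatqrbxtqrbhstqrb" (len 18), cursors c1@8 c2@13 c3@18, authorship ...1111.2222..3333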